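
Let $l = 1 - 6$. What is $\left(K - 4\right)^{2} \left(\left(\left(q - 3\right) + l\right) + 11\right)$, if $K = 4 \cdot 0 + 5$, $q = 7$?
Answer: $10$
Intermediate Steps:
$K = 5$ ($K = 0 + 5 = 5$)
$l = -5$
$\left(K - 4\right)^{2} \left(\left(\left(q - 3\right) + l\right) + 11\right) = \left(5 - 4\right)^{2} \left(\left(\left(7 - 3\right) - 5\right) + 11\right) = 1^{2} \left(\left(4 - 5\right) + 11\right) = 1 \left(-1 + 11\right) = 1 \cdot 10 = 10$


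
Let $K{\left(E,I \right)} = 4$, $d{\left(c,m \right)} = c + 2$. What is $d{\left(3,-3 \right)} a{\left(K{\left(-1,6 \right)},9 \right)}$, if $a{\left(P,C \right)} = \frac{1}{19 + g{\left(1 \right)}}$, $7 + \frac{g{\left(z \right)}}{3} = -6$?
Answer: $- \frac{1}{4} \approx -0.25$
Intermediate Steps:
$g{\left(z \right)} = -39$ ($g{\left(z \right)} = -21 + 3 \left(-6\right) = -21 - 18 = -39$)
$d{\left(c,m \right)} = 2 + c$
$a{\left(P,C \right)} = - \frac{1}{20}$ ($a{\left(P,C \right)} = \frac{1}{19 - 39} = \frac{1}{-20} = - \frac{1}{20}$)
$d{\left(3,-3 \right)} a{\left(K{\left(-1,6 \right)},9 \right)} = \left(2 + 3\right) \left(- \frac{1}{20}\right) = 5 \left(- \frac{1}{20}\right) = - \frac{1}{4}$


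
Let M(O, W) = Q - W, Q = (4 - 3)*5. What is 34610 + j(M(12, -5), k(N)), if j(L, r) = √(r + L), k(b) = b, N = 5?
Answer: 34610 + √15 ≈ 34614.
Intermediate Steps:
Q = 5 (Q = 1*5 = 5)
M(O, W) = 5 - W
j(L, r) = √(L + r)
34610 + j(M(12, -5), k(N)) = 34610 + √((5 - 1*(-5)) + 5) = 34610 + √((5 + 5) + 5) = 34610 + √(10 + 5) = 34610 + √15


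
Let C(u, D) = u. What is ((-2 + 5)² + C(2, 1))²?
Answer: 121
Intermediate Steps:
((-2 + 5)² + C(2, 1))² = ((-2 + 5)² + 2)² = (3² + 2)² = (9 + 2)² = 11² = 121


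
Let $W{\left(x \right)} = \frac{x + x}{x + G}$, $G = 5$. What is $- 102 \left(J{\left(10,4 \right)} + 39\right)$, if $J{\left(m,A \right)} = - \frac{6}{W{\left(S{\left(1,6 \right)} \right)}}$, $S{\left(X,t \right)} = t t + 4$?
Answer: $- \frac{14535}{4} \approx -3633.8$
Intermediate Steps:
$S{\left(X,t \right)} = 4 + t^{2}$ ($S{\left(X,t \right)} = t^{2} + 4 = 4 + t^{2}$)
$W{\left(x \right)} = \frac{2 x}{5 + x}$ ($W{\left(x \right)} = \frac{x + x}{x + 5} = \frac{2 x}{5 + x}$)
$J{\left(m,A \right)} = - \frac{27}{8}$ ($J{\left(m,A \right)} = - \frac{6}{2 \left(4 + 6^{2}\right) \frac{1}{5 + \left(4 + 6^{2}\right)}} = - \frac{6}{2 \left(4 + 36\right) \frac{1}{5 + \left(4 + 36\right)}} = - \frac{6}{2 \cdot 40 \frac{1}{5 + 40}} = - \frac{6}{2 \cdot 40 \cdot \frac{1}{45}} = - \frac{6}{\frac{16}{9}} = \left(-6\right) \frac{9}{16} = - \frac{27}{8}$)
$- 102 \left(J{\left(10,4 \right)} + 39\right) = - 102 \left(- \frac{27}{8} + 39\right) = \left(-102\right) \frac{285}{8} = - \frac{14535}{4}$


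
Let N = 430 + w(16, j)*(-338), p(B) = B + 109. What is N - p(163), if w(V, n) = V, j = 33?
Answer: -5250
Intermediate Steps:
p(B) = 109 + B
N = -4978 (N = 430 + 16*(-338) = 430 - 5408 = -4978)
N - p(163) = -4978 - (109 + 163) = -4978 - 1*272 = -4978 - 272 = -5250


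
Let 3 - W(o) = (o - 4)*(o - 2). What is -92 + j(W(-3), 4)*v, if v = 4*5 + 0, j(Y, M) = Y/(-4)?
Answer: 68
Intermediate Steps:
W(o) = 3 - (-4 + o)*(-2 + o) (W(o) = 3 - (o - 4)*(o - 2) = 3 - (-4 + o)*(-2 + o))
j(Y, M) = -Y/4 (j(Y, M) = Y*(-¼) = -Y/4)
v = 20 (v = 20 + 0 = 20)
-92 + j(W(-3), 4)*v = -92 - (-5 - 1*(-3)² + 6*(-3))/4*20 = -92 - (-5 - 1*9 - 18)/4*20 = -92 - (-5 - 9 - 18)/4*20 = -92 - ¼*(-32)*20 = -92 + 8*20 = -92 + 160 = 68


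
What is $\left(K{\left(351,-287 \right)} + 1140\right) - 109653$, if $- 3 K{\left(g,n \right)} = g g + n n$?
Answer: $- \frac{531109}{3} \approx -1.7704 \cdot 10^{5}$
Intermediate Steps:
$K{\left(g,n \right)} = - \frac{g^{2}}{3} - \frac{n^{2}}{3}$ ($K{\left(g,n \right)} = - \frac{g g + n n}{3} = - \frac{g^{2} + n^{2}}{3} = - \frac{g^{2}}{3} - \frac{n^{2}}{3}$)
$\left(K{\left(351,-287 \right)} + 1140\right) - 109653 = \left(\left(- \frac{351^{2}}{3} - \frac{\left(-287\right)^{2}}{3}\right) + 1140\right) - 109653 = \left(\left(\left(- \frac{1}{3}\right) 123201 - \frac{82369}{3}\right) + 1140\right) - 109653 = \left(\left(-41067 - \frac{82369}{3}\right) + 1140\right) - 109653 = \left(- \frac{205570}{3} + 1140\right) - 109653 = - \frac{202150}{3} - 109653 = - \frac{531109}{3}$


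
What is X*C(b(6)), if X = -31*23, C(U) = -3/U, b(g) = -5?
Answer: -2139/5 ≈ -427.80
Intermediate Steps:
X = -713
X*C(b(6)) = -(-2139)/(-5) = -(-2139)*(-1)/5 = -713*⅗ = -2139/5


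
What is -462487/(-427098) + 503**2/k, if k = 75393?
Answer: 47642640091/10733399838 ≈ 4.4387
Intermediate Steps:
-462487/(-427098) + 503**2/k = -462487/(-427098) + 503**2/75393 = -462487*(-1/427098) + 253009*(1/75393) = 462487/427098 + 253009/75393 = 47642640091/10733399838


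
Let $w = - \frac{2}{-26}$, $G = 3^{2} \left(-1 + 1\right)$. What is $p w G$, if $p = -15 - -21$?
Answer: $0$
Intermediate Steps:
$p = 6$ ($p = -15 + 21 = 6$)
$G = 0$ ($G = 9 \cdot 0 = 0$)
$w = \frac{1}{13}$ ($w = \left(-2\right) \left(- \frac{1}{26}\right) = \frac{1}{13} \approx 0.076923$)
$p w G = 6 \cdot \frac{1}{13} \cdot 0 = \frac{6}{13} \cdot 0 = 0$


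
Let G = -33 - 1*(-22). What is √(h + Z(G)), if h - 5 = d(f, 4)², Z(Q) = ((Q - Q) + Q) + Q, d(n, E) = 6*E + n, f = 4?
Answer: √767 ≈ 27.695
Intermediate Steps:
G = -11 (G = -33 + 22 = -11)
d(n, E) = n + 6*E
Z(Q) = 2*Q (Z(Q) = (0 + Q) + Q = Q + Q = 2*Q)
h = 789 (h = 5 + (4 + 6*4)² = 5 + (4 + 24)² = 5 + 28² = 5 + 784 = 789)
√(h + Z(G)) = √(789 + 2*(-11)) = √(789 - 22) = √767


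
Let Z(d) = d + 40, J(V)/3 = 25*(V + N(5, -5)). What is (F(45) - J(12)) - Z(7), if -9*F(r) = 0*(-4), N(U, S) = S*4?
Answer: 553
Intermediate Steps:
N(U, S) = 4*S
F(r) = 0 (F(r) = -0*(-4) = -⅑*0 = 0)
J(V) = -1500 + 75*V (J(V) = 3*(25*(V + 4*(-5))) = 3*(25*(V - 20)) = 3*(25*(-20 + V)) = 3*(-500 + 25*V) = -1500 + 75*V)
Z(d) = 40 + d
(F(45) - J(12)) - Z(7) = (0 - (-1500 + 75*12)) - (40 + 7) = (0 - (-1500 + 900)) - 1*47 = (0 - 1*(-600)) - 47 = (0 + 600) - 47 = 600 - 47 = 553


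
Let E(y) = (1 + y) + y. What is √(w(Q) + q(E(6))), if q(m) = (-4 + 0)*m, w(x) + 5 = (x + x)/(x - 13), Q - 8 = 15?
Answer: I*√1310/5 ≈ 7.2388*I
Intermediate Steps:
Q = 23 (Q = 8 + 15 = 23)
w(x) = -5 + 2*x/(-13 + x) (w(x) = -5 + (x + x)/(x - 13) = -5 + (2*x)/(-13 + x) = -5 + 2*x/(-13 + x))
E(y) = 1 + 2*y
q(m) = -4*m
√(w(Q) + q(E(6))) = √((65 - 3*23)/(-13 + 23) - 4*(1 + 2*6)) = √((65 - 69)/10 - 4*(1 + 12)) = √((⅒)*(-4) - 4*13) = √(-⅖ - 52) = √(-262/5) = I*√1310/5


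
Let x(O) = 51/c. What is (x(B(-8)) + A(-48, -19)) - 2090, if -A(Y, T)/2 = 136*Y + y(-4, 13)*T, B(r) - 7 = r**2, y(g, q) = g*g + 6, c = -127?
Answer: 1498803/127 ≈ 11802.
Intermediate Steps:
y(g, q) = 6 + g**2 (y(g, q) = g**2 + 6 = 6 + g**2)
B(r) = 7 + r**2
x(O) = -51/127 (x(O) = 51/(-127) = 51*(-1/127) = -51/127)
A(Y, T) = -272*Y - 44*T (A(Y, T) = -2*(136*Y + (6 + (-4)**2)*T) = -2*(136*Y + (6 + 16)*T) = -2*(136*Y + 22*T) = -2*(22*T + 136*Y) = -272*Y - 44*T)
(x(B(-8)) + A(-48, -19)) - 2090 = (-51/127 + (-272*(-48) - 44*(-19))) - 2090 = (-51/127 + (13056 + 836)) - 2090 = (-51/127 + 13892) - 2090 = 1764233/127 - 2090 = 1498803/127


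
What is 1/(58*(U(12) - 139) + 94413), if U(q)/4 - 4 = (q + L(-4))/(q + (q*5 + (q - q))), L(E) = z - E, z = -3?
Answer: 9/785888 ≈ 1.1452e-5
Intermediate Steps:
L(E) = -3 - E
U(q) = 16 + 2*(1 + q)/(3*q) (U(q) = 16 + 4*((q + (-3 - 1*(-4)))/(q + (q*5 + (q - q)))) = 16 + 4*((q + (-3 + 4))/(q + (5*q + 0))) = 16 + 4*((q + 1)/(q + 5*q)) = 16 + 4*((1 + q)/((6*q))) = 16 + 4*((1 + q)*(1/(6*q))) = 16 + 4*((1 + q)/(6*q)) = 16 + 2*(1 + q)/(3*q))
1/(58*(U(12) - 139) + 94413) = 1/(58*((2/3)*(1 + 25*12)/12 - 139) + 94413) = 1/(58*((2/3)*(1/12)*(1 + 300) - 139) + 94413) = 1/(58*((2/3)*(1/12)*301 - 139) + 94413) = 1/(58*(301/18 - 139) + 94413) = 1/(58*(-2201/18) + 94413) = 1/(-63829/9 + 94413) = 1/(785888/9) = 9/785888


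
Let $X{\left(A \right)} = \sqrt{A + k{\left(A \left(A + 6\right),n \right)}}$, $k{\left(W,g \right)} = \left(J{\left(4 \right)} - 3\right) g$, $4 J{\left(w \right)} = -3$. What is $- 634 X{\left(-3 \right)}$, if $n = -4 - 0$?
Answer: $- 1268 \sqrt{3} \approx -2196.2$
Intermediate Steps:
$n = -4$ ($n = -4 + 0 = -4$)
$J{\left(w \right)} = - \frac{3}{4}$ ($J{\left(w \right)} = \frac{1}{4} \left(-3\right) = - \frac{3}{4}$)
$k{\left(W,g \right)} = - \frac{15 g}{4}$ ($k{\left(W,g \right)} = \left(- \frac{3}{4} - 3\right) g = - \frac{15 g}{4}$)
$X{\left(A \right)} = \sqrt{15 + A}$ ($X{\left(A \right)} = \sqrt{A - -15} = \sqrt{A + 15} = \sqrt{15 + A}$)
$- 634 X{\left(-3 \right)} = - 634 \sqrt{15 - 3} = - 634 \sqrt{12} = - 634 \cdot 2 \sqrt{3} = - 1268 \sqrt{3}$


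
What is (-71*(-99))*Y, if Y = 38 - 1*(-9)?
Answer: 330363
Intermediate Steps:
Y = 47 (Y = 38 + 9 = 47)
(-71*(-99))*Y = -71*(-99)*47 = 7029*47 = 330363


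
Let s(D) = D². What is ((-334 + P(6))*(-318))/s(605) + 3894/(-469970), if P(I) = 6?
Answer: 4759444953/17202076925 ≈ 0.27668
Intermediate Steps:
((-334 + P(6))*(-318))/s(605) + 3894/(-469970) = ((-334 + 6)*(-318))/(605²) + 3894/(-469970) = -328*(-318)/366025 + 3894*(-1/469970) = 104304*(1/366025) - 1947/234985 = 104304/366025 - 1947/234985 = 4759444953/17202076925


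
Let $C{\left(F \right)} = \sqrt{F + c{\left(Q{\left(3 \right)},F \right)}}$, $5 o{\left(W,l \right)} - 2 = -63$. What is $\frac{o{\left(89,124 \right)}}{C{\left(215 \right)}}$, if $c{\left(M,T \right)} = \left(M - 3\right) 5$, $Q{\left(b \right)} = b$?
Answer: $- \frac{61 \sqrt{215}}{1075} \approx -0.83203$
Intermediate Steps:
$c{\left(M,T \right)} = -15 + 5 M$ ($c{\left(M,T \right)} = \left(-3 + M\right) 5 = -15 + 5 M$)
$o{\left(W,l \right)} = - \frac{61}{5}$ ($o{\left(W,l \right)} = \frac{2}{5} + \frac{1}{5} \left(-63\right) = \frac{2}{5} - \frac{63}{5} = - \frac{61}{5}$)
$C{\left(F \right)} = \sqrt{F}$ ($C{\left(F \right)} = \sqrt{F + \left(-15 + 5 \cdot 3\right)} = \sqrt{F + \left(-15 + 15\right)} = \sqrt{F + 0} = \sqrt{F}$)
$\frac{o{\left(89,124 \right)}}{C{\left(215 \right)}} = - \frac{61}{5 \sqrt{215}} = - \frac{61 \frac{\sqrt{215}}{215}}{5} = - \frac{61 \sqrt{215}}{1075}$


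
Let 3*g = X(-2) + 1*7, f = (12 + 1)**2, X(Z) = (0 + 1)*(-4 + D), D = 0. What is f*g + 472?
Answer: 641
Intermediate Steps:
X(Z) = -4 (X(Z) = (0 + 1)*(-4 + 0) = 1*(-4) = -4)
f = 169 (f = 13**2 = 169)
g = 1 (g = (-4 + 1*7)/3 = (-4 + 7)/3 = (1/3)*3 = 1)
f*g + 472 = 169*1 + 472 = 169 + 472 = 641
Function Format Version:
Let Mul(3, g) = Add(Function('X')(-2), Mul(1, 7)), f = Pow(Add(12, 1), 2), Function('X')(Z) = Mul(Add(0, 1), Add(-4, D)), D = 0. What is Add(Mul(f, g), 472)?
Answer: 641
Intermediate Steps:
Function('X')(Z) = -4 (Function('X')(Z) = Mul(Add(0, 1), Add(-4, 0)) = Mul(1, -4) = -4)
f = 169 (f = Pow(13, 2) = 169)
g = 1 (g = Mul(Rational(1, 3), Add(-4, Mul(1, 7))) = Mul(Rational(1, 3), Add(-4, 7)) = Mul(Rational(1, 3), 3) = 1)
Add(Mul(f, g), 472) = Add(Mul(169, 1), 472) = Add(169, 472) = 641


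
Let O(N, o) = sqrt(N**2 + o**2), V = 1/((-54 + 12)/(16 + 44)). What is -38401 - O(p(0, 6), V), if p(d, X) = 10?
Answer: -38401 - 50*sqrt(2)/7 ≈ -38411.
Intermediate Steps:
V = -10/7 (V = 1/(-42/60) = 1/(-42*1/60) = 1/(-7/10) = -10/7 ≈ -1.4286)
-38401 - O(p(0, 6), V) = -38401 - sqrt(10**2 + (-10/7)**2) = -38401 - sqrt(100 + 100/49) = -38401 - sqrt(5000/49) = -38401 - 50*sqrt(2)/7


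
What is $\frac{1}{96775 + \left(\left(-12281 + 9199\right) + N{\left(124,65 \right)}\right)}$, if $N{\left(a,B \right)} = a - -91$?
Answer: $\frac{1}{93908} \approx 1.0649 \cdot 10^{-5}$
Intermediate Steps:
$N{\left(a,B \right)} = 91 + a$ ($N{\left(a,B \right)} = a + 91 = 91 + a$)
$\frac{1}{96775 + \left(\left(-12281 + 9199\right) + N{\left(124,65 \right)}\right)} = \frac{1}{96775 + \left(\left(-12281 + 9199\right) + \left(91 + 124\right)\right)} = \frac{1}{96775 + \left(-3082 + 215\right)} = \frac{1}{96775 - 2867} = \frac{1}{93908}$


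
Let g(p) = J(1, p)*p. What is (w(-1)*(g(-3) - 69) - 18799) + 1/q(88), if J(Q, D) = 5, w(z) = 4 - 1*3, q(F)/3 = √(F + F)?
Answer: -18883 + √11/132 ≈ -18883.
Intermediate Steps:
q(F) = 3*√2*√F (q(F) = 3*√(F + F) = 3*√(2*F) = 3*(√2*√F) = 3*√2*√F)
w(z) = 1 (w(z) = 4 - 3 = 1)
g(p) = 5*p
(w(-1)*(g(-3) - 69) - 18799) + 1/q(88) = (1*(5*(-3) - 69) - 18799) + 1/(3*√2*√88) = (1*(-15 - 69) - 18799) + 1/(3*√2*(2*√22)) = (1*(-84) - 18799) + 1/(12*√11) = (-84 - 18799) + √11/132 = -18883 + √11/132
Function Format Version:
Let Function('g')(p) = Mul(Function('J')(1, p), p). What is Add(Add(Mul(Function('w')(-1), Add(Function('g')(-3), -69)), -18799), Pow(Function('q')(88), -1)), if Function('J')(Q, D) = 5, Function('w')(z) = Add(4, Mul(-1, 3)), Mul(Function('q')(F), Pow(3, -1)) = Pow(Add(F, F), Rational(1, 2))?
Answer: Add(-18883, Mul(Rational(1, 132), Pow(11, Rational(1, 2)))) ≈ -18883.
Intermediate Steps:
Function('q')(F) = Mul(3, Pow(2, Rational(1, 2)), Pow(F, Rational(1, 2))) (Function('q')(F) = Mul(3, Pow(Add(F, F), Rational(1, 2))) = Mul(3, Pow(Mul(2, F), Rational(1, 2))) = Mul(3, Mul(Pow(2, Rational(1, 2)), Pow(F, Rational(1, 2)))) = Mul(3, Pow(2, Rational(1, 2)), Pow(F, Rational(1, 2))))
Function('w')(z) = 1 (Function('w')(z) = Add(4, -3) = 1)
Function('g')(p) = Mul(5, p)
Add(Add(Mul(Function('w')(-1), Add(Function('g')(-3), -69)), -18799), Pow(Function('q')(88), -1)) = Add(Add(Mul(1, Add(Mul(5, -3), -69)), -18799), Pow(Mul(3, Pow(2, Rational(1, 2)), Pow(88, Rational(1, 2))), -1)) = Add(Add(Mul(1, Add(-15, -69)), -18799), Pow(Mul(3, Pow(2, Rational(1, 2)), Mul(2, Pow(22, Rational(1, 2)))), -1)) = Add(Add(Mul(1, -84), -18799), Pow(Mul(12, Pow(11, Rational(1, 2))), -1)) = Add(Add(-84, -18799), Mul(Rational(1, 132), Pow(11, Rational(1, 2)))) = Add(-18883, Mul(Rational(1, 132), Pow(11, Rational(1, 2))))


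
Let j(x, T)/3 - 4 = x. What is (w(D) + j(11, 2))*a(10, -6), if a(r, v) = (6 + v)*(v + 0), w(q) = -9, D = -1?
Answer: 0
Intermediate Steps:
a(r, v) = v*(6 + v) (a(r, v) = (6 + v)*v = v*(6 + v))
j(x, T) = 12 + 3*x
(w(D) + j(11, 2))*a(10, -6) = (-9 + (12 + 3*11))*(-6*(6 - 6)) = (-9 + (12 + 33))*(-6*0) = (-9 + 45)*0 = 36*0 = 0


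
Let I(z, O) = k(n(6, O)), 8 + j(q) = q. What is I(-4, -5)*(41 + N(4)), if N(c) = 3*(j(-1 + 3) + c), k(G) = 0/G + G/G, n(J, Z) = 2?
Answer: 35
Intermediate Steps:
j(q) = -8 + q
k(G) = 1 (k(G) = 0 + 1 = 1)
I(z, O) = 1
N(c) = -18 + 3*c (N(c) = 3*((-8 + (-1 + 3)) + c) = 3*((-8 + 2) + c) = 3*(-6 + c) = -18 + 3*c)
I(-4, -5)*(41 + N(4)) = 1*(41 + (-18 + 3*4)) = 1*(41 + (-18 + 12)) = 1*(41 - 6) = 1*35 = 35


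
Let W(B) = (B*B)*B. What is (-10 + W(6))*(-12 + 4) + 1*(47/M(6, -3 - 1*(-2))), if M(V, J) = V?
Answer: -9841/6 ≈ -1640.2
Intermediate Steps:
W(B) = B³ (W(B) = B²*B = B³)
(-10 + W(6))*(-12 + 4) + 1*(47/M(6, -3 - 1*(-2))) = (-10 + 6³)*(-12 + 4) + 1*(47/6) = (-10 + 216)*(-8) + 1*(47*(⅙)) = 206*(-8) + 1*(47/6) = -1648 + 47/6 = -9841/6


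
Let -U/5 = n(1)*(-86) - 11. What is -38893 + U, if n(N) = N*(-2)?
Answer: -39698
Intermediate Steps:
n(N) = -2*N
U = -805 (U = -5*(-2*1*(-86) - 11) = -5*(-2*(-86) - 11) = -5*(172 - 11) = -5*161 = -805)
-38893 + U = -38893 - 805 = -39698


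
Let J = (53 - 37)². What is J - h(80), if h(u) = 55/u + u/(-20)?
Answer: 4149/16 ≈ 259.31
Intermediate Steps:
h(u) = 55/u - u/20 (h(u) = 55/u + u*(-1/20) = 55/u - u/20)
J = 256 (J = 16² = 256)
J - h(80) = 256 - (55/80 - 1/20*80) = 256 - (55*(1/80) - 4) = 256 - (11/16 - 4) = 256 - 1*(-53/16) = 256 + 53/16 = 4149/16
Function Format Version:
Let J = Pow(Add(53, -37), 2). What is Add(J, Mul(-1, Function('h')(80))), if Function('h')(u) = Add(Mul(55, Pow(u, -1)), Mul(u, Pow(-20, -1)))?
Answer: Rational(4149, 16) ≈ 259.31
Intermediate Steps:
Function('h')(u) = Add(Mul(55, Pow(u, -1)), Mul(Rational(-1, 20), u)) (Function('h')(u) = Add(Mul(55, Pow(u, -1)), Mul(u, Rational(-1, 20))) = Add(Mul(55, Pow(u, -1)), Mul(Rational(-1, 20), u)))
J = 256 (J = Pow(16, 2) = 256)
Add(J, Mul(-1, Function('h')(80))) = Add(256, Mul(-1, Add(Mul(55, Pow(80, -1)), Mul(Rational(-1, 20), 80)))) = Add(256, Mul(-1, Add(Mul(55, Rational(1, 80)), -4))) = Add(256, Mul(-1, Add(Rational(11, 16), -4))) = Add(256, Mul(-1, Rational(-53, 16))) = Add(256, Rational(53, 16)) = Rational(4149, 16)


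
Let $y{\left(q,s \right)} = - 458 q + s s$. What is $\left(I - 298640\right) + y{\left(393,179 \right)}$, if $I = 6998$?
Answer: $-439595$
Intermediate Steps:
$y{\left(q,s \right)} = s^{2} - 458 q$ ($y{\left(q,s \right)} = - 458 q + s^{2} = s^{2} - 458 q$)
$\left(I - 298640\right) + y{\left(393,179 \right)} = \left(6998 - 298640\right) + \left(179^{2} - 179994\right) = -291642 + \left(32041 - 179994\right) = -291642 - 147953 = -439595$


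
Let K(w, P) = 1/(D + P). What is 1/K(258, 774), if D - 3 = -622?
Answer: 155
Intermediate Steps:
D = -619 (D = 3 - 622 = -619)
K(w, P) = 1/(-619 + P)
1/K(258, 774) = 1/(1/(-619 + 774)) = 1/(1/155) = 155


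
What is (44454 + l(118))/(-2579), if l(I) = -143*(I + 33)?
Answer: -22861/2579 ≈ -8.8643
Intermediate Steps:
l(I) = -4719 - 143*I (l(I) = -143*(33 + I) = -4719 - 143*I)
(44454 + l(118))/(-2579) = (44454 + (-4719 - 143*118))/(-2579) = (44454 + (-4719 - 16874))*(-1/2579) = (44454 - 21593)*(-1/2579) = 22861*(-1/2579) = -22861/2579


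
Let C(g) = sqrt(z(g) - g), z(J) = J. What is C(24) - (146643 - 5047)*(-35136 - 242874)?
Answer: 39365103960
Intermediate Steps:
C(g) = 0 (C(g) = sqrt(g - g) = sqrt(0) = 0)
C(24) - (146643 - 5047)*(-35136 - 242874) = 0 - (146643 - 5047)*(-35136 - 242874) = 0 - 141596*(-278010) = 0 - 1*(-39365103960) = 0 + 39365103960 = 39365103960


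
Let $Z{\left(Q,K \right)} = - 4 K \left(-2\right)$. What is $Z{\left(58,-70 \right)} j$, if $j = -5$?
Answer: $2800$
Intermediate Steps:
$Z{\left(Q,K \right)} = 8 K$
$Z{\left(58,-70 \right)} j = 8 \left(-70\right) \left(-5\right) = \left(-560\right) \left(-5\right) = 2800$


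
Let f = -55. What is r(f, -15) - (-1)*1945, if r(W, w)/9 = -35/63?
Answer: 1940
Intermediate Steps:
r(W, w) = -5 (r(W, w) = 9*(-35/63) = 9*(-35*1/63) = 9*(-5/9) = -5)
r(f, -15) - (-1)*1945 = -5 - (-1)*1945 = -5 - 1*(-1945) = -5 + 1945 = 1940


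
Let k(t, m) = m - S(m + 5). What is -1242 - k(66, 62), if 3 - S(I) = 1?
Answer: -1302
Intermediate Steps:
S(I) = 2 (S(I) = 3 - 1*1 = 3 - 1 = 2)
k(t, m) = -2 + m (k(t, m) = m - 1*2 = m - 2 = -2 + m)
-1242 - k(66, 62) = -1242 - (-2 + 62) = -1242 - 1*60 = -1242 - 60 = -1302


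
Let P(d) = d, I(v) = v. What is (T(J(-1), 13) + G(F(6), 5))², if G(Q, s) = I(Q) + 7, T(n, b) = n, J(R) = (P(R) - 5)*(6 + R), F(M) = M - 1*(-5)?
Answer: 144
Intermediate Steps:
F(M) = 5 + M (F(M) = M + 5 = 5 + M)
J(R) = (-5 + R)*(6 + R) (J(R) = (R - 5)*(6 + R) = (-5 + R)*(6 + R))
G(Q, s) = 7 + Q (G(Q, s) = Q + 7 = 7 + Q)
(T(J(-1), 13) + G(F(6), 5))² = ((-30 - 1 + (-1)²) + (7 + (5 + 6)))² = ((-30 - 1 + 1) + (7 + 11))² = (-30 + 18)² = (-12)² = 144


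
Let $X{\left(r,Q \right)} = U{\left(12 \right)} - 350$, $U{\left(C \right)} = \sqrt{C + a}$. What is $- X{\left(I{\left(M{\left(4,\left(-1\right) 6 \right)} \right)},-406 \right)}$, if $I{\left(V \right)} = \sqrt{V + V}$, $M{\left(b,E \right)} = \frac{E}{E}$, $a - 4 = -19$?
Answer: $350 - i \sqrt{3} \approx 350.0 - 1.732 i$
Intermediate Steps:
$a = -15$ ($a = 4 - 19 = -15$)
$U{\left(C \right)} = \sqrt{-15 + C}$ ($U{\left(C \right)} = \sqrt{C - 15} = \sqrt{-15 + C}$)
$M{\left(b,E \right)} = 1$
$I{\left(V \right)} = \sqrt{2} \sqrt{V}$ ($I{\left(V \right)} = \sqrt{2 V} = \sqrt{2} \sqrt{V}$)
$X{\left(r,Q \right)} = -350 + i \sqrt{3}$ ($X{\left(r,Q \right)} = \sqrt{-15 + 12} - 350 = \sqrt{-3} - 350 = i \sqrt{3} - 350 = -350 + i \sqrt{3}$)
$- X{\left(I{\left(M{\left(4,\left(-1\right) 6 \right)} \right)},-406 \right)} = - (-350 + i \sqrt{3}) = 350 - i \sqrt{3}$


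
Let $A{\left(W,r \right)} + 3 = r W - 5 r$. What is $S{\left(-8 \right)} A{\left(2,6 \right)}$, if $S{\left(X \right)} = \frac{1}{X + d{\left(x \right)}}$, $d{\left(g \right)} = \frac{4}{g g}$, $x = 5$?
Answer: $\frac{75}{28} \approx 2.6786$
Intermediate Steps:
$A{\left(W,r \right)} = -3 - 5 r + W r$ ($A{\left(W,r \right)} = -3 + \left(r W - 5 r\right) = -3 + \left(W r - 5 r\right) = -3 + \left(- 5 r + W r\right) = -3 - 5 r + W r$)
$d{\left(g \right)} = \frac{4}{g^{2}}$
$S{\left(X \right)} = \frac{1}{\frac{4}{25} + X}$ ($S{\left(X \right)} = \frac{1}{X + \frac{4}{25}} = \frac{1}{\frac{4}{25} + X}$)
$S{\left(-8 \right)} A{\left(2,6 \right)} = \frac{25}{4 + 25 \left(-8\right)} \left(-3 - 30 + 2 \cdot 6\right) = \frac{25}{4 - 200} \left(-3 - 30 + 12\right) = \frac{25}{-196} \left(-21\right) = 25 \left(- \frac{1}{196}\right) \left(-21\right) = \left(- \frac{25}{196}\right) \left(-21\right) = \frac{75}{28}$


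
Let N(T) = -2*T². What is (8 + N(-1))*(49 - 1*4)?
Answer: 270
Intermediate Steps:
(8 + N(-1))*(49 - 1*4) = (8 - 2*(-1)²)*(49 - 1*4) = (8 - 2*1)*(49 - 4) = (8 - 2)*45 = 6*45 = 270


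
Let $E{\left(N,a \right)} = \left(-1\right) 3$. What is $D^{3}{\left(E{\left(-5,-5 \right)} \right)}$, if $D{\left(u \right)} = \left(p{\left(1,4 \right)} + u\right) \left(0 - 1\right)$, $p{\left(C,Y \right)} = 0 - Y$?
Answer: $343$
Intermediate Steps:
$E{\left(N,a \right)} = -3$
$p{\left(C,Y \right)} = - Y$
$D{\left(u \right)} = 4 - u$ ($D{\left(u \right)} = \left(\left(-1\right) 4 + u\right) \left(0 - 1\right) = \left(-4 + u\right) \left(-1\right) = 4 - u$)
$D^{3}{\left(E{\left(-5,-5 \right)} \right)} = \left(4 - -3\right)^{3} = \left(4 + 3\right)^{3} = 7^{3} = 343$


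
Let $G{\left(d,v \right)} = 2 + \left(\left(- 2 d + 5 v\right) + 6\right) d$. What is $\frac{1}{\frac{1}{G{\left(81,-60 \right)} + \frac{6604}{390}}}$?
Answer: $- \frac{553756}{15} \approx -36917.0$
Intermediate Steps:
$G{\left(d,v \right)} = 2 + d \left(6 - 2 d + 5 v\right)$ ($G{\left(d,v \right)} = 2 + \left(6 - 2 d + 5 v\right) d = 2 + d \left(6 - 2 d + 5 v\right)$)
$\frac{1}{\frac{1}{G{\left(81,-60 \right)} + \frac{6604}{390}}} = \frac{1}{\frac{1}{\left(2 - 2 \cdot 81^{2} + 6 \cdot 81 + 5 \cdot 81 \left(-60\right)\right) + \frac{6604}{390}}} = \frac{1}{\frac{1}{\left(2 - 13122 + 486 - 24300\right) + 6604 \cdot \frac{1}{390}}} = \frac{1}{\frac{1}{\left(2 - 13122 + 486 - 24300\right) + \frac{254}{15}}} = \frac{1}{\frac{1}{-36934 + \frac{254}{15}}} = \frac{1}{\frac{1}{- \frac{553756}{15}}} = \frac{1}{- \frac{15}{553756}} = - \frac{553756}{15}$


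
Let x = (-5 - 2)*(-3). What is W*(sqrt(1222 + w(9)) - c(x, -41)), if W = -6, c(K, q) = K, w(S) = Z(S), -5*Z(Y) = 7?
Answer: 126 - 6*sqrt(30515)/5 ≈ -83.623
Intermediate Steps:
Z(Y) = -7/5 (Z(Y) = -1/5*7 = -7/5)
w(S) = -7/5
x = 21 (x = -7*(-3) = 21)
W*(sqrt(1222 + w(9)) - c(x, -41)) = -6*(sqrt(1222 - 7/5) - 1*21) = -6*(sqrt(6103/5) - 21) = -6*(sqrt(30515)/5 - 21) = -6*(-21 + sqrt(30515)/5) = 126 - 6*sqrt(30515)/5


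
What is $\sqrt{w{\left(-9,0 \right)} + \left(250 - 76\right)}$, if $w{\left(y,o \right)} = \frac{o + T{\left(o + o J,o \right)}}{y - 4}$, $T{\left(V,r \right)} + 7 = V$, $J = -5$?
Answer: $\frac{\sqrt{29497}}{13} \approx 13.211$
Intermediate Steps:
$T{\left(V,r \right)} = -7 + V$
$w{\left(y,o \right)} = \frac{-7 - 3 o}{-4 + y}$ ($w{\left(y,o \right)} = \frac{o - \left(7 - o - o \left(-5\right)\right)}{y - 4} = \frac{o + \left(-7 + \left(o - 5 o\right)\right)}{-4 + y} = \frac{o - \left(7 + 4 o\right)}{-4 + y} = \frac{-7 - 3 o}{-4 + y}$)
$\sqrt{w{\left(-9,0 \right)} + \left(250 - 76\right)} = \sqrt{\frac{-7 - 0}{-4 - 9} + \left(250 - 76\right)} = \sqrt{\frac{-7 + 0}{-13} + 174} = \sqrt{\left(- \frac{1}{13}\right) \left(-7\right) + 174} = \sqrt{\frac{7}{13} + 174} = \sqrt{\frac{2269}{13}} = \frac{\sqrt{29497}}{13}$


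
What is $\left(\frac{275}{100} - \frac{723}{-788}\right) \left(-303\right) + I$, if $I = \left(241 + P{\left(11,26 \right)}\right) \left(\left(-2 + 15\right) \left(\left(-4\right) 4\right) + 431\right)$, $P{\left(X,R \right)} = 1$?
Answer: $\frac{20824769}{394} \approx 52855.0$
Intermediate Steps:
$I = 53966$ ($I = \left(241 + 1\right) \left(\left(-2 + 15\right) \left(\left(-4\right) 4\right) + 431\right) = 242 \left(13 \left(-16\right) + 431\right) = 242 \left(-208 + 431\right) = 242 \cdot 223 = 53966$)
$\left(\frac{275}{100} - \frac{723}{-788}\right) \left(-303\right) + I = \left(\frac{275}{100} - \frac{723}{-788}\right) \left(-303\right) + 53966 = \left(275 \cdot \frac{1}{100} - - \frac{723}{788}\right) \left(-303\right) + 53966 = \left(\frac{11}{4} + \frac{723}{788}\right) \left(-303\right) + 53966 = \frac{1445}{394} \left(-303\right) + 53966 = - \frac{437835}{394} + 53966 = \frac{20824769}{394}$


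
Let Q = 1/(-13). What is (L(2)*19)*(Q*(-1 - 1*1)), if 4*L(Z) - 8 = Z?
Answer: 95/13 ≈ 7.3077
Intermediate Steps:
L(Z) = 2 + Z/4
Q = -1/13 ≈ -0.076923
(L(2)*19)*(Q*(-1 - 1*1)) = ((2 + (¼)*2)*19)*(-(-1 - 1*1)/13) = ((2 + ½)*19)*(-(-1 - 1)/13) = ((5/2)*19)*(-1/13*(-2)) = (95/2)*(2/13) = 95/13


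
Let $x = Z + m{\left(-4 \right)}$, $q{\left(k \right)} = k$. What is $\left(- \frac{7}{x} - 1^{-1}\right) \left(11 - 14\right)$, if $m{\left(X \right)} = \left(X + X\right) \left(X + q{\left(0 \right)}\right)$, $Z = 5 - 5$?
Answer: $\frac{117}{32} \approx 3.6563$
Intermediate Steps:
$Z = 0$
$m{\left(X \right)} = 2 X^{2}$ ($m{\left(X \right)} = \left(X + X\right) \left(X + 0\right) = 2 X X = 2 X^{2}$)
$x = 32$ ($x = 0 + 2 \left(-4\right)^{2} = 0 + 2 \cdot 16 = 0 + 32 = 32$)
$\left(- \frac{7}{x} - 1^{-1}\right) \left(11 - 14\right) = \left(- \frac{7}{32} - 1^{-1}\right) \left(11 - 14\right) = \left(\left(-7\right) \frac{1}{32} - 1\right) \left(-3\right) = \left(- \frac{7}{32} - 1\right) \left(-3\right) = \left(- \frac{39}{32}\right) \left(-3\right) = \frac{117}{32}$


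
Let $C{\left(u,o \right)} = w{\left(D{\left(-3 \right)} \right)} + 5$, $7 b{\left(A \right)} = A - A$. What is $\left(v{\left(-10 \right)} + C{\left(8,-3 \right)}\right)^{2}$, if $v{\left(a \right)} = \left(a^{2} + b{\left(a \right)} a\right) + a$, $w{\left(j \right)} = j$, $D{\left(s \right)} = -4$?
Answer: $8281$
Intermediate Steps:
$b{\left(A \right)} = 0$ ($b{\left(A \right)} = \frac{A - A}{7} = \frac{1}{7} \cdot 0 = 0$)
$C{\left(u,o \right)} = 1$ ($C{\left(u,o \right)} = -4 + 5 = 1$)
$v{\left(a \right)} = a + a^{2}$ ($v{\left(a \right)} = \left(a^{2} + 0 a\right) + a = \left(a^{2} + 0\right) + a = a^{2} + a = a + a^{2}$)
$\left(v{\left(-10 \right)} + C{\left(8,-3 \right)}\right)^{2} = \left(- 10 \left(1 - 10\right) + 1\right)^{2} = \left(\left(-10\right) \left(-9\right) + 1\right)^{2} = \left(90 + 1\right)^{2} = 91^{2} = 8281$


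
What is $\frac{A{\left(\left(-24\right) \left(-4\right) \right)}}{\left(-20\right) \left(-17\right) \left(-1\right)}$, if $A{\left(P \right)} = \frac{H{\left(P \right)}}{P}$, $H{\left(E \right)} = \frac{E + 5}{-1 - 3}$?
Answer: $\frac{101}{130560} \approx 0.00077359$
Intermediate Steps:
$H{\left(E \right)} = - \frac{5}{4} - \frac{E}{4}$ ($H{\left(E \right)} = \frac{5 + E}{-4} = \left(5 + E\right) \left(- \frac{1}{4}\right) = - \frac{5}{4} - \frac{E}{4}$)
$A{\left(P \right)} = \frac{- \frac{5}{4} - \frac{P}{4}}{P}$
$\frac{A{\left(\left(-24\right) \left(-4\right) \right)}}{\left(-20\right) \left(-17\right) \left(-1\right)} = \frac{\frac{1}{4} \frac{1}{\left(-24\right) \left(-4\right)} \left(-5 - \left(-24\right) \left(-4\right)\right)}{\left(-20\right) \left(-17\right) \left(-1\right)} = \frac{\frac{1}{4} \cdot \frac{1}{96} \left(-5 - 96\right)}{340 \left(-1\right)} = \frac{\frac{1}{4} \cdot \frac{1}{96} \left(-5 - 96\right)}{-340} = \frac{1}{4} \cdot \frac{1}{96} \left(-101\right) \left(- \frac{1}{340}\right) = \left(- \frac{101}{384}\right) \left(- \frac{1}{340}\right) = \frac{101}{130560}$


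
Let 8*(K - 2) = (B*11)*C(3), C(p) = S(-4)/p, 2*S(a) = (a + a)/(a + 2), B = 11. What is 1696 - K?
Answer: 20207/12 ≈ 1683.9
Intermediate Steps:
S(a) = a/(2 + a) (S(a) = ((a + a)/(a + 2))/2 = ((2*a)/(2 + a))/2 = (2*a/(2 + a))/2 = a/(2 + a))
C(p) = 2/p (C(p) = (-4/(2 - 4))/p = (-4/(-2))/p = (-4*(-1/2))/p = 2/p)
K = 145/12 (K = 2 + ((11*11)*(2/3))/8 = 2 + (121*(2*(1/3)))/8 = 2 + (121*(2/3))/8 = 2 + (1/8)*(242/3) = 2 + 121/12 = 145/12 ≈ 12.083)
1696 - K = 1696 - 1*145/12 = 1696 - 145/12 = 20207/12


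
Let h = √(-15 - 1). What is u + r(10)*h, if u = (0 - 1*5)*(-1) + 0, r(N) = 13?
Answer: 5 + 52*I ≈ 5.0 + 52.0*I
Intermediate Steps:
u = 5 (u = (0 - 5)*(-1) + 0 = -5*(-1) + 0 = 5 + 0 = 5)
h = 4*I (h = √(-16) = 4*I ≈ 4.0*I)
u + r(10)*h = 5 + 13*(4*I) = 5 + 52*I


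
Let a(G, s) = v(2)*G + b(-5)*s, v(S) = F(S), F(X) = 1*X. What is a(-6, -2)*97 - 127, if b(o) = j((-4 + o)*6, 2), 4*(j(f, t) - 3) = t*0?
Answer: -1873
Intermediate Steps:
F(X) = X
v(S) = S
j(f, t) = 3 (j(f, t) = 3 + (t*0)/4 = 3 + (¼)*0 = 3 + 0 = 3)
b(o) = 3
a(G, s) = 2*G + 3*s
a(-6, -2)*97 - 127 = (2*(-6) + 3*(-2))*97 - 127 = (-12 - 6)*97 - 127 = -18*97 - 127 = -1746 - 127 = -1873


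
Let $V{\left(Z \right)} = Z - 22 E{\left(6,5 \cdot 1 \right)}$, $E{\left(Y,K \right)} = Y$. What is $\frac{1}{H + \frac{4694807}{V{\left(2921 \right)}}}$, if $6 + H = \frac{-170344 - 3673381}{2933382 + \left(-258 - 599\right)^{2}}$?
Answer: $\frac{10229580659}{17147661020638} \approx 0.00059656$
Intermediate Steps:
$V{\left(Z \right)} = -132 + Z$ ($V{\left(Z \right)} = Z - 132 = -132 + Z$)
$H = - \frac{25850711}{3667831}$ ($H = -6 + \frac{-170344 - 3673381}{2933382 + \left(-258 - 599\right)^{2}} = -6 - \frac{3843725}{2933382 + \left(-857\right)^{2}} = -6 - \frac{3843725}{2933382 + 734449} = -6 - \frac{3843725}{3667831} = - \frac{25850711}{3667831} \approx -7.048$)
$\frac{1}{H + \frac{4694807}{V{\left(2921 \right)}}} = \frac{1}{- \frac{25850711}{3667831} + \frac{4694807}{-132 + 2921}} = \frac{1}{- \frac{25850711}{3667831} + \frac{4694807}{2789}} = \frac{1}{\frac{17147661020638}{10229580659}} = \frac{10229580659}{17147661020638}$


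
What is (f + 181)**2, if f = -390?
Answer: 43681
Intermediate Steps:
(f + 181)**2 = (-390 + 181)**2 = (-209)**2 = 43681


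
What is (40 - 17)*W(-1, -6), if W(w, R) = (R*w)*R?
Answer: -828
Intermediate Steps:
W(w, R) = w*R**2
(40 - 17)*W(-1, -6) = (40 - 17)*(-1*(-6)**2) = 23*(-1*36) = 23*(-36) = -828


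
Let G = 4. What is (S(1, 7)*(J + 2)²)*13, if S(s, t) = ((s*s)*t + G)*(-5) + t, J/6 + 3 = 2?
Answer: -9984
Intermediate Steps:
J = -6 (J = -18 + 6*2 = -18 + 12 = -6)
S(s, t) = -20 + t - 5*t*s² (S(s, t) = ((s*s)*t + 4)*(-5) + t = (s²*t + 4)*(-5) + t = (t*s² + 4)*(-5) + t = (4 + t*s²)*(-5) + t = (-20 - 5*t*s²) + t = -20 + t - 5*t*s²)
(S(1, 7)*(J + 2)²)*13 = ((-20 + 7 - 5*7*1²)*(-6 + 2)²)*13 = ((-20 + 7 - 5*7*1)*(-4)²)*13 = ((-20 + 7 - 35)*16)*13 = -48*16*13 = -768*13 = -9984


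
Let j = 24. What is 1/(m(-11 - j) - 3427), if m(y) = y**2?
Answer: -1/2202 ≈ -0.00045413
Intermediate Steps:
1/(m(-11 - j) - 3427) = 1/((-11 - 1*24)**2 - 3427) = 1/((-11 - 24)**2 - 3427) = 1/((-35)**2 - 3427) = 1/(1225 - 3427) = 1/(-2202) = -1/2202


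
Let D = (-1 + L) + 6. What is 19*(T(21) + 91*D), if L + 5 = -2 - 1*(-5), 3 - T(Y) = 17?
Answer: 4921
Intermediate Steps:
T(Y) = -14 (T(Y) = 3 - 1*17 = 3 - 17 = -14)
L = -2 (L = -5 + (-2 - 1*(-5)) = -5 + (-2 + 5) = -5 + 3 = -2)
D = 3 (D = (-1 - 2) + 6 = -3 + 6 = 3)
19*(T(21) + 91*D) = 19*(-14 + 91*3) = 19*(-14 + 273) = 19*259 = 4921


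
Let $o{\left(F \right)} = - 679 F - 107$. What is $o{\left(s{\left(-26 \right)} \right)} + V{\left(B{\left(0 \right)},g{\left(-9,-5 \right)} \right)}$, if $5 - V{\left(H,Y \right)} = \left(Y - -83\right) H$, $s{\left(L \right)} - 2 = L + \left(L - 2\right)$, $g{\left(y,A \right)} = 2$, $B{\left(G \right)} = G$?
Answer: $35206$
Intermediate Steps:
$s{\left(L \right)} = 2 L$ ($s{\left(L \right)} = 2 + \left(L + \left(L - 2\right)\right) = 2 + \left(L + \left(-2 + L\right)\right) = 2 + \left(-2 + 2 L\right) = 2 L$)
$o{\left(F \right)} = -107 - 679 F$
$V{\left(H,Y \right)} = 5 - H \left(83 + Y\right)$ ($V{\left(H,Y \right)} = 5 - \left(Y - -83\right) H = 5 - \left(Y + 83\right) H = 5 - \left(83 + Y\right) H = 5 - H \left(83 + Y\right)$)
$o{\left(s{\left(-26 \right)} \right)} + V{\left(B{\left(0 \right)},g{\left(-9,-5 \right)} \right)} = \left(-107 - 679 \cdot 2 \left(-26\right)\right) - \left(-5 + 0 \cdot 2\right) = \left(-107 - -35308\right) + \left(5 + 0 + 0\right) = \left(-107 + 35308\right) + 5 = 35201 + 5 = 35206$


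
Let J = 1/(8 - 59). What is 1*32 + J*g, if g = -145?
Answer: 1777/51 ≈ 34.843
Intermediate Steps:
J = -1/51 (J = 1/(-51) = -1/51 ≈ -0.019608)
1*32 + J*g = 1*32 - 1/51*(-145) = 32 + 145/51 = 1777/51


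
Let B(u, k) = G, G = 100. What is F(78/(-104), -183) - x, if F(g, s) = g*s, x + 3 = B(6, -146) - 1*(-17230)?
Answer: -68759/4 ≈ -17190.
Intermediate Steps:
B(u, k) = 100
x = 17327 (x = -3 + (100 - 1*(-17230)) = -3 + (100 + 17230) = -3 + 17330 = 17327)
F(78/(-104), -183) - x = (78/(-104))*(-183) - 1*17327 = (78*(-1/104))*(-183) - 17327 = -3/4*(-183) - 17327 = 549/4 - 17327 = -68759/4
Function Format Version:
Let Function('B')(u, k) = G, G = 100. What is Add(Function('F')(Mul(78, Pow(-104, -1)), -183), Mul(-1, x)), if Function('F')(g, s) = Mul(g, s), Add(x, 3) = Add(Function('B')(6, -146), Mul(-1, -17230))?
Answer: Rational(-68759, 4) ≈ -17190.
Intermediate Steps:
Function('B')(u, k) = 100
x = 17327 (x = Add(-3, Add(100, Mul(-1, -17230))) = Add(-3, Add(100, 17230)) = Add(-3, 17330) = 17327)
Add(Function('F')(Mul(78, Pow(-104, -1)), -183), Mul(-1, x)) = Add(Mul(Mul(78, Pow(-104, -1)), -183), Mul(-1, 17327)) = Add(Mul(Mul(78, Rational(-1, 104)), -183), -17327) = Add(Mul(Rational(-3, 4), -183), -17327) = Add(Rational(549, 4), -17327) = Rational(-68759, 4)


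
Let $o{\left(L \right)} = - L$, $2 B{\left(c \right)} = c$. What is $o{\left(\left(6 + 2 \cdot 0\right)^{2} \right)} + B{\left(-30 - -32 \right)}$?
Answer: $-35$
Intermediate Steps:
$B{\left(c \right)} = \frac{c}{2}$
$o{\left(\left(6 + 2 \cdot 0\right)^{2} \right)} + B{\left(-30 - -32 \right)} = - \left(6 + 2 \cdot 0\right)^{2} + \frac{-30 - -32}{2} = - \left(6 + 0\right)^{2} + \frac{-30 + 32}{2} = - 6^{2} + \frac{1}{2} \cdot 2 = \left(-1\right) 36 + 1 = -36 + 1 = -35$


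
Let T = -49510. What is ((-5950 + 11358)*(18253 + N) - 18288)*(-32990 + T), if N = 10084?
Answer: -12641327160000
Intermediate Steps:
((-5950 + 11358)*(18253 + N) - 18288)*(-32990 + T) = ((-5950 + 11358)*(18253 + 10084) - 18288)*(-32990 - 49510) = (5408*28337 - 18288)*(-82500) = (153246496 - 18288)*(-82500) = 153228208*(-82500) = -12641327160000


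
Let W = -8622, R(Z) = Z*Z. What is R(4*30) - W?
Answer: 23022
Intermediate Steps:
R(Z) = Z²
R(4*30) - W = (4*30)² - 1*(-8622) = 120² + 8622 = 14400 + 8622 = 23022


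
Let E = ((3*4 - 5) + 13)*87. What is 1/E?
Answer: 1/1740 ≈ 0.00057471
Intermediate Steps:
E = 1740 (E = ((12 - 5) + 13)*87 = (7 + 13)*87 = 20*87 = 1740)
1/E = 1/1740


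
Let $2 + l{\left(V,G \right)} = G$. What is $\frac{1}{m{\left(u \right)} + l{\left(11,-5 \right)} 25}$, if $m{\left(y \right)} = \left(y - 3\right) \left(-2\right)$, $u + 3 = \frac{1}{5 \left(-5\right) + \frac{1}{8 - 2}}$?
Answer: $- \frac{149}{24275} \approx -0.006138$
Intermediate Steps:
$l{\left(V,G \right)} = -2 + G$
$u = - \frac{453}{149}$ ($u = -3 + \frac{1}{5 \left(-5\right) + \frac{1}{8 - 2}} = -3 + \frac{1}{-25 + \frac{1}{6}} = -3 + \frac{1}{- \frac{149}{6}} = -3 - \frac{6}{149} = - \frac{453}{149} \approx -3.0403$)
$m{\left(y \right)} = 6 - 2 y$ ($m{\left(y \right)} = \left(-3 + y\right) \left(-2\right) = 6 - 2 y$)
$\frac{1}{m{\left(u \right)} + l{\left(11,-5 \right)} 25} = \frac{1}{\left(6 - - \frac{906}{149}\right) + \left(-2 - 5\right) 25} = \frac{1}{\left(6 + \frac{906}{149}\right) - 175} = \frac{1}{\frac{1800}{149} - 175} = \frac{1}{- \frac{24275}{149}} = - \frac{149}{24275}$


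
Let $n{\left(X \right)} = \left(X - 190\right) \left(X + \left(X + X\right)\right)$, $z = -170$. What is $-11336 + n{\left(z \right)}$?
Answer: $172264$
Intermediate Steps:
$n{\left(X \right)} = 3 X \left(-190 + X\right)$ ($n{\left(X \right)} = \left(-190 + X\right) \left(X + 2 X\right) = \left(-190 + X\right) 3 X = 3 X \left(-190 + X\right)$)
$-11336 + n{\left(z \right)} = -11336 + 3 \left(-170\right) \left(-190 - 170\right) = -11336 + 3 \left(-170\right) \left(-360\right) = -11336 + 183600 = 172264$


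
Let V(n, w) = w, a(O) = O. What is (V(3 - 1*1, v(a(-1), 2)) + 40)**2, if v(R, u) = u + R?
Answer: 1681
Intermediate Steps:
v(R, u) = R + u
(V(3 - 1*1, v(a(-1), 2)) + 40)**2 = ((-1 + 2) + 40)**2 = (1 + 40)**2 = 41**2 = 1681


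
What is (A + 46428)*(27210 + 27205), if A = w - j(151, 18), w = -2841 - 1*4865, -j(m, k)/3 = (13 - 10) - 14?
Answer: 2105261935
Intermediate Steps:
j(m, k) = 33 (j(m, k) = -3*((13 - 10) - 14) = -3*(3 - 14) = -3*(-11) = 33)
w = -7706 (w = -2841 - 4865 = -7706)
A = -7739 (A = -7706 - 1*33 = -7706 - 33 = -7739)
(A + 46428)*(27210 + 27205) = (-7739 + 46428)*(27210 + 27205) = 38689*54415 = 2105261935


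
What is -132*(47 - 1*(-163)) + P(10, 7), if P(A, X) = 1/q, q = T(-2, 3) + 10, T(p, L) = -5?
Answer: -138599/5 ≈ -27720.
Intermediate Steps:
q = 5 (q = -5 + 10 = 5)
P(A, X) = ⅕ (P(A, X) = 1/5 = ⅕)
-132*(47 - 1*(-163)) + P(10, 7) = -132*(47 - 1*(-163)) + ⅕ = -132*(47 + 163) + ⅕ = -132*210 + ⅕ = -27720 + ⅕ = -138599/5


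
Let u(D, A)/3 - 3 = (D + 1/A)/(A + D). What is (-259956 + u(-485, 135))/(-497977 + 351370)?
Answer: 2047049888/1154530125 ≈ 1.7731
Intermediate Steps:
u(D, A) = 9 + 3*(D + 1/A)/(A + D) (u(D, A) = 9 + 3*((D + 1/A)/(A + D)) = 9 + 3*(D + 1/A)/(A + D))
(-259956 + u(-485, 135))/(-497977 + 351370) = (-259956 + 3*(1 + 3*135² + 4*135*(-485))/(135*(135 - 485)))/(-497977 + 351370) = (-259956 + 3*(1/135)*(1 + 3*18225 - 261900)/(-350))/(-146607) = (-259956 + 3*(1/135)*(-1/350)*(1 + 54675 - 261900))*(-1/146607) = (-259956 + 3*(1/135)*(-1/350)*(-207224))*(-1/146607) = (-259956 + 103612/7875)*(-1/146607) = -2047049888/7875*(-1/146607) = 2047049888/1154530125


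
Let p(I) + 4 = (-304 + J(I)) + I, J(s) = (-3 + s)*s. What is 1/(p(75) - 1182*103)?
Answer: -1/116579 ≈ -8.5779e-6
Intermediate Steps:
J(s) = s*(-3 + s)
p(I) = -308 + I + I*(-3 + I) (p(I) = -4 + ((-304 + I*(-3 + I)) + I) = -4 + (-304 + I + I*(-3 + I)) = -308 + I + I*(-3 + I))
1/(p(75) - 1182*103) = 1/((-308 + 75 + 75*(-3 + 75)) - 1182*103) = 1/((-308 + 75 + 75*72) - 121746) = 1/((-308 + 75 + 5400) - 121746) = 1/(5167 - 121746) = 1/(-116579) = -1/116579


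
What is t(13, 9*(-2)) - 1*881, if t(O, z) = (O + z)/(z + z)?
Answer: -31711/36 ≈ -880.86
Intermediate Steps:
t(O, z) = (O + z)/(2*z) (t(O, z) = (O + z)/((2*z)) = (O + z)*(1/(2*z)) = (O + z)/(2*z))
t(13, 9*(-2)) - 1*881 = (13 + 9*(-2))/(2*((9*(-2)))) - 1*881 = (½)*(13 - 18)/(-18) - 881 = (½)*(-1/18)*(-5) - 881 = 5/36 - 881 = -31711/36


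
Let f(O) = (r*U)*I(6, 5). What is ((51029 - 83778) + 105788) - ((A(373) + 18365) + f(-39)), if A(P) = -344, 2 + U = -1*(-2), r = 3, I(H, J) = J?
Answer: 55018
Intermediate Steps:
U = 0 (U = -2 - 1*(-2) = -2 + 2 = 0)
f(O) = 0 (f(O) = (3*0)*5 = 0*5 = 0)
((51029 - 83778) + 105788) - ((A(373) + 18365) + f(-39)) = ((51029 - 83778) + 105788) - ((-344 + 18365) + 0) = (-32749 + 105788) - (18021 + 0) = 73039 - 1*18021 = 73039 - 18021 = 55018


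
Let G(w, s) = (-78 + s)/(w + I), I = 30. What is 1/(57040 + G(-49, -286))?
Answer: 19/1084124 ≈ 1.7526e-5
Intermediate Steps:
G(w, s) = (-78 + s)/(30 + w) (G(w, s) = (-78 + s)/(w + 30) = (-78 + s)/(30 + w))
1/(57040 + G(-49, -286)) = 1/(57040 + (-78 - 286)/(30 - 49)) = 1/(57040 - 364/(-19)) = 1/(57040 - 1/19*(-364)) = 1/(57040 + 364/19) = 1/(1084124/19) = 19/1084124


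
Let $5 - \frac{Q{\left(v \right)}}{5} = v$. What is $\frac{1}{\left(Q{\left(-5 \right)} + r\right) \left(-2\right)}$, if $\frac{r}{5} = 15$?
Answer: $- \frac{1}{250} \approx -0.004$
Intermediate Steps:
$r = 75$ ($r = 5 \cdot 15 = 75$)
$Q{\left(v \right)} = 25 - 5 v$
$\frac{1}{\left(Q{\left(-5 \right)} + r\right) \left(-2\right)} = \frac{1}{\left(\left(25 - -25\right) + 75\right) \left(-2\right)} = \frac{1}{\left(\left(25 + 25\right) + 75\right) \left(-2\right)} = \frac{1}{\left(50 + 75\right) \left(-2\right)} = \frac{1}{125 \left(-2\right)} = \frac{1}{-250} = - \frac{1}{250}$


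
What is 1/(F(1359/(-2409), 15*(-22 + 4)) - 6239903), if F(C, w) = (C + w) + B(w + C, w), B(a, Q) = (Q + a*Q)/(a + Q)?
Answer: -116186873/725041896958252 ≈ -1.6025e-7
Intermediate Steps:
B(a, Q) = (Q + Q*a)/(Q + a)
F(C, w) = C + w + w*(1 + C + w)/(C + 2*w) (F(C, w) = (C + w) + w*(1 + (w + C))/(w + (w + C)) = (C + w) + w*(1 + (C + w))/(w + (C + w)) = (C + w) + w*(1 + C + w)/(C + 2*w) = C + w + w*(1 + C + w)/(C + 2*w))
1/(F(1359/(-2409), 15*(-22 + 4)) - 6239903) = 1/(((15*(-22 + 4))*(1 + 1359/(-2409) + 15*(-22 + 4)) + (1359/(-2409) + 15*(-22 + 4))*(1359/(-2409) + 2*(15*(-22 + 4))))/(1359/(-2409) + 2*(15*(-22 + 4))) - 6239903) = 1/(((15*(-18))*(1 + 1359*(-1/2409) + 15*(-18)) + (1359*(-1/2409) + 15*(-18))*(1359*(-1/2409) + 2*(15*(-18))))/(1359*(-1/2409) + 2*(15*(-18))) - 6239903) = 1/((-270*(1 - 453/803 - 270) + (-453/803 - 270)*(-453/803 + 2*(-270)))/(-453/803 + 2*(-270)) - 6239903) = 1/((-270*(-216460/803) - 217263*(-453/803 - 540)/803)/(-453/803 - 540) - 6239903) = 1/((58444200/803 - 217263/803*(-434073/803))/(-434073/803) - 6239903) = 1/(-803*(58444200/803 + 94308002199/644809)/434073 - 6239903) = 1/(-803/434073*141238694799/644809 - 6239903) = 1/(-47079564933/116186873 - 6239903) = 1/(-725041896958252/116186873) = -116186873/725041896958252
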